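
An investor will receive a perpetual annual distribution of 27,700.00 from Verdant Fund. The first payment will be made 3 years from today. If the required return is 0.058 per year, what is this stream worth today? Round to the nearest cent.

426658.54

Value at end of year 2: C / r = 27,700.00 / 0.058 = 477,586.2069
Discount to today: PV = 477,586.2069 / (1 + 0.058)^2 = 477,586.2069 / 1.119364 = 426,658.54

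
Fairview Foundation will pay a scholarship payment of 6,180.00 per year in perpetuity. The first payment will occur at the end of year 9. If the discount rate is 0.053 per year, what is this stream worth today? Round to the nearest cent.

Value at end of year 8: C / r = 6,180.00 / 0.053 = 116,603.7736
Discount to today: PV = 116,603.7736 / (1 + 0.053)^8 = 116,603.7736 / 1.511565 = 77,141.07

77141.07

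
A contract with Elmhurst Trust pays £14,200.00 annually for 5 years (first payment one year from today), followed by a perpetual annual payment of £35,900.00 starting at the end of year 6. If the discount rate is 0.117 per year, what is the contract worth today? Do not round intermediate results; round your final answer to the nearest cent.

PV of 5-year annuity: £14,200.00 × [1 − (1+0.117)^−5] / 0.117 = 51570.54374
Perpetuity value at year 5: £35,900.00 / 0.117 = 306837.60684
PV of perpetuity: 306837.60684 / (1+0.117)^5 = 176458.55611
Total PV = 51570.54374 + 176458.55611 = 228029.09985

£228029.10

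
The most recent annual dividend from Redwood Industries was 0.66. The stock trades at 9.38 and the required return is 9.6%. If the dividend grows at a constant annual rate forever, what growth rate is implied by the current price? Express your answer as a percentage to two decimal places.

2.40%

P = D₀(1+g)/(r−g) ⇒ P(r−g) = D₀(1+g) ⇒ g(P+D₀) = P·r − D₀
g = (P·r − D₀)/(P + D₀) = (9.38×0.096 − 0.66) / (9.38 + 0.66) = 0.023952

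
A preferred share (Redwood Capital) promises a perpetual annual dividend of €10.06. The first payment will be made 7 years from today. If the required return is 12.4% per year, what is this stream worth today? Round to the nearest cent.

€40.23

Value at end of year 6: C / r = €10.06 / 0.124 = €81.1290
Discount to today: PV = €81.1290 / (1 + 0.124)^6 = €81.1290 / 2.016498 = €40.23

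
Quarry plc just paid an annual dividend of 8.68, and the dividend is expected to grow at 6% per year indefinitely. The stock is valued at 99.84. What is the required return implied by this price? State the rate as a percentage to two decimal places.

D₁ = 8.68 × 1.06 = 9.2008
P = D₁/(r − g) ⇒ r = D₁/P + g = 9.2008/99.84 + 0.06 = 0.092155 + 0.06 = 0.152155

15.22%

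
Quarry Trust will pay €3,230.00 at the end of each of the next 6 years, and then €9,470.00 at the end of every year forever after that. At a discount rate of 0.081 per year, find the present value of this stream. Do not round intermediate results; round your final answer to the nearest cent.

€88154.11

PV of 6-year annuity: €3,230.00 × [1 − (1+0.081)^−6] / 0.081 = 14886.71102
Perpetuity value at year 6: €9,470.00 / 0.081 = 116913.58025
PV of perpetuity: 116913.58025 / (1+0.081)^6 = 73267.40273
Total PV = 14886.71102 + 73267.40273 = 88154.11375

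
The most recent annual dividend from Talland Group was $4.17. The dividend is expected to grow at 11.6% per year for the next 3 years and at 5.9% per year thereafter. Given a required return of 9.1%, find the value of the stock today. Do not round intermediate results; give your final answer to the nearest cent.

D_1 = 4.65372
D_2 = 5.19355
D_3 = 5.79600
Terminal value at year 3: TV = D_3×(1+g_2)/(r−g_2) = 6.13797/0.032 = 191.81149
P_0 = D_1/(1+r)^1 + D_2/(1+r)^2 + D_3/(1+r)^3 + TV/(1+r)^3
    = 4.26555 + 4.36330 + 4.46328 + 147.70676 = 160.79889

$160.80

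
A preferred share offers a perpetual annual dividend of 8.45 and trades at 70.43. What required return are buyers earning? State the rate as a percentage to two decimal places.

12.00%

P = C/r ⇒ r = C/P = 8.45/70.43 = 0.119977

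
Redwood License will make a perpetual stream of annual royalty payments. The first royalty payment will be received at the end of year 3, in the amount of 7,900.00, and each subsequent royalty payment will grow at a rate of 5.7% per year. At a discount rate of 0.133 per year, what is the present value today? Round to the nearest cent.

Value at end of year 2: C₁ / (r − g) = 7,900.00 / (0.133 − 0.057) = 103,947.3684
Discount to today: PV = 103,947.3684 / (1 + 0.133)^2 = 103,947.3684 / 1.283689 = 80,975.51

80975.51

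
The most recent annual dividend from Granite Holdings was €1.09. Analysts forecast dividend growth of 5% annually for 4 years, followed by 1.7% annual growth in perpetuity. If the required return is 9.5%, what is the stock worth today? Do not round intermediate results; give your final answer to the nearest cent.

€15.95

D_1 = 1.14450
D_2 = 1.20172
D_3 = 1.26181
D_4 = 1.32490
Terminal value at year 4: TV = D_4×(1+g_2)/(r−g_2) = 1.34743/0.078 = 17.27468
P_0 = D_1/(1+r)^1 + D_2/(1+r)^2 + D_3/(1+r)^3 + D_4/(1+r)^4 + TV/(1+r)^4
    = 1.04521 + 1.00225 + 0.96106 + 0.92157 + 12.01582 = 15.94591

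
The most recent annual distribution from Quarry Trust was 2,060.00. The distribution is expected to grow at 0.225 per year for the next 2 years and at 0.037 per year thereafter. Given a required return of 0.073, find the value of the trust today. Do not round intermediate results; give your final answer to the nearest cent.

D_1 = 2523.50000
D_2 = 3091.28750
Terminal value at year 2: TV = D_2×(1+g_2)/(r−g_2) = 3205.66514/0.036 = 89046.25382
P_0 = D_1/(1+r)^1 + D_2/(1+r)^2 + TV/(1+r)^2
    = 2351.81733 + 2684.97319 + 77342.14444 = 82378.93497

82378.93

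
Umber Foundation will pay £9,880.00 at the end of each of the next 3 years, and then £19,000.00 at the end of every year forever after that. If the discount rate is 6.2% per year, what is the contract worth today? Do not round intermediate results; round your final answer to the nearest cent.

PV of 3-year annuity: £9,880.00 × [1 − (1+0.062)^−3] / 0.062 = 26311.93809
Perpetuity value at year 3: £19,000.00 / 0.062 = 306451.61290
PV of perpetuity: 306451.61290 / (1+0.062)^3 = 255851.73196
Total PV = 26311.93809 + 255851.73196 = 282163.67005

£282163.67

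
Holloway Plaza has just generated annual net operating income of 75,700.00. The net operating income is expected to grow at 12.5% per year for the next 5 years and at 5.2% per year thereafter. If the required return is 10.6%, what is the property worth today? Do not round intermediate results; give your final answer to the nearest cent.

2004308.87

D_1 = 85162.50000
D_2 = 95807.81250
D_3 = 107783.78906
D_4 = 121256.76270
D_5 = 136413.85803
Terminal value at year 5: TV = D_5×(1+g_2)/(r−g_2) = 143507.37865/0.054 = 2657544.04907
P_0 = D_1/(1+r)^1 + D_2/(1+r)^2 + D_3/(1+r)^3 + D_4/(1+r)^4 + D_5/(1+r)^5 + TV/(1+r)^5
    = 77000.45208 + 78323.24466 + 79668.76152 + 81037.39304 + 82429.53632 + 1605849.48543 = 2004308.87305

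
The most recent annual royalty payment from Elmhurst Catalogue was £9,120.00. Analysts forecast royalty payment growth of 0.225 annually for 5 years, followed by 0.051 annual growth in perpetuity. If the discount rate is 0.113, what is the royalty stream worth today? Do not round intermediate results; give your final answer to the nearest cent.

D_1 = 11172.00000
D_2 = 13685.70000
D_3 = 16764.98250
D_4 = 20537.10356
D_5 = 25157.95186
Terminal value at year 5: TV = D_5×(1+g_2)/(r−g_2) = 26441.00741/0.062 = 426467.86144
P_0 = D_1/(1+r)^1 + D_2/(1+r)^2 + D_3/(1+r)^3 + D_4/(1+r)^4 + D_5/(1+r)^5 + TV/(1+r)^5
    = 10037.73585 + 11047.82248 + 12159.55304 + 13383.15586 + 14729.88853 + 249695.36839 = 311053.52414

£311053.52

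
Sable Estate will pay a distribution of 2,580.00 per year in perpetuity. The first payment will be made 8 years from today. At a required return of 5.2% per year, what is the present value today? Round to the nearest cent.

34794.15

Value at end of year 7: C / r = 2,580.00 / 0.052 = 49,615.3846
Discount to today: PV = 49,615.3846 / (1 + 0.052)^7 = 49,615.3846 / 1.425969 = 34,794.15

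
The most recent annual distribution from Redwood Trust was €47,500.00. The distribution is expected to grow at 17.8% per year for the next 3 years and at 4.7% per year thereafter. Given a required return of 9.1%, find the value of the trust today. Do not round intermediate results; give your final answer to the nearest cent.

D_1 = 55955.00000
D_2 = 65914.99000
D_3 = 77647.85822
Terminal value at year 3: TV = D_3×(1+g_2)/(r−g_2) = 81297.30756/0.044 = 1847666.08083
P_0 = D_1/(1+r)^1 + D_2/(1+r)^2 + D_3/(1+r)^3 + TV/(1+r)^3
    = 51287.80935 + 55377.67132 + 59793.67261 + 1422817.61872 = 1589276.77200

€1589276.77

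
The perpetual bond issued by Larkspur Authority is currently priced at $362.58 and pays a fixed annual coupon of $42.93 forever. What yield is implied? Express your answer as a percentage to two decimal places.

P = C/r ⇒ r = C/P = $42.93/$362.58 = 0.118401

11.84%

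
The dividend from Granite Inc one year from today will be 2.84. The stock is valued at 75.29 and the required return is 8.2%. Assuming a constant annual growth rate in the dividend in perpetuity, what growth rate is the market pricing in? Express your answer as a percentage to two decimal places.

P = D₁/(r−g) ⇒ g = r − D₁/P = 0.082 − 2.84/75.29 = 0.044279

4.43%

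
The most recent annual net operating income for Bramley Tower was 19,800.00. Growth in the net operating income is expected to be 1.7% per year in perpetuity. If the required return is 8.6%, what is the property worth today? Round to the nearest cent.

291834.78

D₁ = D₀ × (1 + g) = 19,800.00 × 1.017 = 20,136.6000
Growing perpetuity: P = D₁ / (r − g) = 20,136.6000 / (0.086 − 0.017) = 291,834.78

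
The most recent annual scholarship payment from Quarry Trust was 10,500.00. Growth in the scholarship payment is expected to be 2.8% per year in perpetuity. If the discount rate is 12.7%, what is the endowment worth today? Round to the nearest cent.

109030.30

D₁ = D₀ × (1 + g) = 10,500.00 × 1.028 = 10,794.0000
Growing perpetuity: P = D₁ / (r − g) = 10,794.0000 / (0.127 − 0.028) = 109,030.30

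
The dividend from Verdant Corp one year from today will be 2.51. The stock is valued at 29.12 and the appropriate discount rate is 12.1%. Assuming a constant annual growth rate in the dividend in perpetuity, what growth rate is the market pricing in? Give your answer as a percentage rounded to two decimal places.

3.48%

P = D₁/(r−g) ⇒ g = r − D₁/P = 0.121 − 2.51/29.12 = 0.034805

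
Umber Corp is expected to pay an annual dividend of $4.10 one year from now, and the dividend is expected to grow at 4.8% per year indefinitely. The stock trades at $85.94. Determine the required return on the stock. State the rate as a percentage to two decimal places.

9.57%

P = D₁/(r − g) ⇒ r = D₁/P + g = $4.1000/$85.94 + 0.048 = 0.047708 + 0.048 = 0.095708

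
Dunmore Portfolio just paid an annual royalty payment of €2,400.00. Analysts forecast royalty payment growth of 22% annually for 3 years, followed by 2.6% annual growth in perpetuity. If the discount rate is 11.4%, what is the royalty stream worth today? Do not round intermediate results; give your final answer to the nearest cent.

D_1 = 2928.00000
D_2 = 3572.16000
D_3 = 4358.03520
Terminal value at year 3: TV = D_3×(1+g_2)/(r−g_2) = 4471.34412/0.088 = 50810.72858
P_0 = D_1/(1+r)^1 + D_2/(1+r)^2 + D_3/(1+r)^3 + TV/(1+r)^3
    = 2628.36625 + 2878.46214 + 3152.35530 + 36753.59707 = 45412.78076

€45412.78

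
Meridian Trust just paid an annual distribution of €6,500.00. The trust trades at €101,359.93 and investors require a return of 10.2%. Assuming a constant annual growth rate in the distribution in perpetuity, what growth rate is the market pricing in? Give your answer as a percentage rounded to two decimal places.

3.56%

P = D₀(1+g)/(r−g) ⇒ P(r−g) = D₀(1+g) ⇒ g(P+D₀) = P·r − D₀
g = (P·r − D₀)/(P + D₀) = (€101,359.93×0.102 − €6,500.00) / (€101,359.93 + €6,500.00) = 0.035590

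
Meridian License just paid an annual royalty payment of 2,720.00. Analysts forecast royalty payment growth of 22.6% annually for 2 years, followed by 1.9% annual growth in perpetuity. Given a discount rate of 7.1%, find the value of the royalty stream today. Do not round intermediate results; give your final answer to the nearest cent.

76523.96

D_1 = 3334.72000
D_2 = 4088.36672
Terminal value at year 2: TV = D_2×(1+g_2)/(r−g_2) = 4166.04569/0.052 = 80116.26322
P_0 = D_1/(1+r)^1 + D_2/(1+r)^2 + TV/(1+r)^2
    = 3113.65079 + 3564.27252 + 69846.03273 = 76523.95604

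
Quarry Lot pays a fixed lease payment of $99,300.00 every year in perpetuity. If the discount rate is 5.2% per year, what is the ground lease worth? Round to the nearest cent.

$1909615.38

Level perpetuity: PV = C / r = $99,300.00 / 0.052 = $1,909,615.38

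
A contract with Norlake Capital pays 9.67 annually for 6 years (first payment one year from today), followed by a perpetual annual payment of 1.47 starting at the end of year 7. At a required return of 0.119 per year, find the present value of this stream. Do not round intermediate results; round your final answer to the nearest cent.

46.16

PV of 6-year annuity: 9.67 × [1 − (1+0.119)^−6] / 0.119 = 39.87016
Perpetuity value at year 6: 1.47 / 0.119 = 12.35294
PV of perpetuity: 12.35294 / (1+0.119)^6 = 6.29202
Total PV = 39.87016 + 6.29202 = 46.16218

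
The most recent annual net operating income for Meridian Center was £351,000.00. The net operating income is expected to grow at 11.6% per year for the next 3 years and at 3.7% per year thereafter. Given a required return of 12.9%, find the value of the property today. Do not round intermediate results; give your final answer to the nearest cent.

D_1 = 391716.00000
D_2 = 437155.05600
D_3 = 487865.04250
Terminal value at year 3: TV = D_3×(1+g_2)/(r−g_2) = 505916.04907/0.092 = 5499087.48987
P_0 = D_1/(1+r)^1 + D_2/(1+r)^2 + D_3/(1+r)^3 + TV/(1+r)^3
    = 346958.37024 + 342963.27829 + 339014.18828 + 3821279.49182 = 4850215.32863

£4850215.33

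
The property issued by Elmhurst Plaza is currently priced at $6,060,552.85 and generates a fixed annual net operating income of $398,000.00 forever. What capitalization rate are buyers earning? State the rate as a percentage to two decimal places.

P = C/r ⇒ r = C/P = $398,000.00/$6,060,552.85 = 0.065671

6.57%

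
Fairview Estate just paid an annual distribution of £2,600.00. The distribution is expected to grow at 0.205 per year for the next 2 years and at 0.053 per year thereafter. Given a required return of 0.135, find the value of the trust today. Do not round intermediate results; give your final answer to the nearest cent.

D_1 = 3133.00000
D_2 = 3775.26500
Terminal value at year 2: TV = D_2×(1+g_2)/(r−g_2) = 3975.35405/0.082 = 48479.92738
P_0 = D_1/(1+r)^1 + D_2/(1+r)^2 + TV/(1+r)^2
    = 2760.35242 + 2930.59442 + 37633.12106 = 43324.06791

£43324.07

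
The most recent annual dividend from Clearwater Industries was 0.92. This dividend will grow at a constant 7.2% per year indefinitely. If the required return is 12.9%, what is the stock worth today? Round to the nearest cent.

17.30

D₁ = D₀ × (1 + g) = 0.92 × 1.072 = 0.9862
Growing perpetuity: P = D₁ / (r − g) = 0.9862 / (0.129 − 0.072) = 17.30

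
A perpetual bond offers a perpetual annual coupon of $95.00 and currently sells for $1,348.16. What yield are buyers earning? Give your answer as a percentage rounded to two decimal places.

7.05%

P = C/r ⇒ r = C/P = $95.00/$1,348.16 = 0.070466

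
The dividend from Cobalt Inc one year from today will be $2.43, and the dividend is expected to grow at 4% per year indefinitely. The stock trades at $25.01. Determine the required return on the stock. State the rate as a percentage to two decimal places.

13.72%

P = D₁/(r − g) ⇒ r = D₁/P + g = $2.4300/$25.01 + 0.04 = 0.097161 + 0.04 = 0.137161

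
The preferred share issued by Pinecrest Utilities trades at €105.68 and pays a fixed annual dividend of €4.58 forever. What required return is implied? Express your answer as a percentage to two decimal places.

P = C/r ⇒ r = C/P = €4.58/€105.68 = 0.043338

4.33%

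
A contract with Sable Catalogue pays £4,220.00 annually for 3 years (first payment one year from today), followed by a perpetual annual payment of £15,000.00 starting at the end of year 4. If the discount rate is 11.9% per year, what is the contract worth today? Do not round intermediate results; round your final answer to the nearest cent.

£100114.12

PV of 3-year annuity: £4,220.00 × [1 − (1+0.119)^−3] / 0.119 = 10153.17064
Perpetuity value at year 3: £15,000.00 / 0.119 = 126050.42017
PV of perpetuity: 126050.42017 / (1+0.119)^3 = 89960.95105
Total PV = 10153.17064 + 89960.95105 = 100114.12170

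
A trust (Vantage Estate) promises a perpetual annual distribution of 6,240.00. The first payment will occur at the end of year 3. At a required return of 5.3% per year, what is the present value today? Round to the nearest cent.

Value at end of year 2: C / r = 6,240.00 / 0.053 = 117,735.8491
Discount to today: PV = 117,735.8491 / (1 + 0.053)^2 = 117,735.8491 / 1.108809 = 106,182.26

106182.26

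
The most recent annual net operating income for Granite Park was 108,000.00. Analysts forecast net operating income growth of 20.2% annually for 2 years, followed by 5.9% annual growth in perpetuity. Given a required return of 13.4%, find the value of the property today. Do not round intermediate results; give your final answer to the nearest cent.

1949147.94

D_1 = 129816.00000
D_2 = 156038.83200
Terminal value at year 2: TV = D_2×(1+g_2)/(r−g_2) = 165245.12309/0.075 = 2203268.30784
P_0 = D_1/(1+r)^1 + D_2/(1+r)^2 + TV/(1+r)^2
    = 114476.19048 + 121340.72394 + 1713331.02209 = 1949147.93651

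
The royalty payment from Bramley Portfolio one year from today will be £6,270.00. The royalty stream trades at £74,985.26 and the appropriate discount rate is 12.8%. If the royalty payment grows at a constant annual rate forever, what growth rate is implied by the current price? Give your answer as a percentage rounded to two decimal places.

P = D₁/(r−g) ⇒ g = r − D₁/P = 0.128 − £6,270.00/£74,985.26 = 0.044384

4.44%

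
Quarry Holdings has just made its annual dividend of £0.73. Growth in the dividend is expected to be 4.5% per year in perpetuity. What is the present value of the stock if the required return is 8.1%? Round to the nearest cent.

D₁ = D₀ × (1 + g) = £0.73 × 1.045 = £0.7629
Growing perpetuity: P = D₁ / (r − g) = £0.7629 / (0.081 − 0.045) = £21.19

£21.19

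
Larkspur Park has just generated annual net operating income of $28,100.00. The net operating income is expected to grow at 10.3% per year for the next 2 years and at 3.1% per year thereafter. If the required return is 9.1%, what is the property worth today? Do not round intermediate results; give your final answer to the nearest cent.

$550662.56

D_1 = 30994.30000
D_2 = 34186.71290
Terminal value at year 2: TV = D_2×(1+g_2)/(r−g_2) = 35246.50100/0.06 = 587441.68333
P_0 = D_1/(1+r)^1 + D_2/(1+r)^2 + TV/(1+r)^2
    = 28409.07424 + 28721.54802 + 493531.93349 = 550662.55576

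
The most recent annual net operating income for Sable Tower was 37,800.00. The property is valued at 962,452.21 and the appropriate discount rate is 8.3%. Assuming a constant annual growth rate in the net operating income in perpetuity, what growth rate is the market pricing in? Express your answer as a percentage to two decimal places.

4.21%

P = D₀(1+g)/(r−g) ⇒ P(r−g) = D₀(1+g) ⇒ g(P+D₀) = P·r − D₀
g = (P·r − D₀)/(P + D₀) = (962,452.21×0.083 − 37,800.00) / (962,452.21 + 37,800.00) = 0.042073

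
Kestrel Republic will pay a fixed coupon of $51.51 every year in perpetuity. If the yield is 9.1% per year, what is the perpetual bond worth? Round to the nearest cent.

$566.04

Level perpetuity: PV = C / r = $51.51 / 0.091 = $566.04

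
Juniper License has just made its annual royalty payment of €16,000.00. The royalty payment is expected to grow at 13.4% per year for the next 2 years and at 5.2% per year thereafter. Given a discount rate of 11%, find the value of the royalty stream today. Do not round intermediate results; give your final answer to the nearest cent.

€335937.37

D_1 = 18144.00000
D_2 = 20575.29600
Terminal value at year 2: TV = D_2×(1+g_2)/(r−g_2) = 21645.21139/0.058 = 373193.29986
P_0 = D_1/(1+r)^1 + D_2/(1+r)^2 + TV/(1+r)^2
    = 16345.94595 + 16699.37180 + 302892.05410 = 335937.37185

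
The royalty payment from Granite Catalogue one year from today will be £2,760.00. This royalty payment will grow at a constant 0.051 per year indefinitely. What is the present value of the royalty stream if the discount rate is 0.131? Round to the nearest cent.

£34500.00

Growing perpetuity: P = D₁ / (r − g) = £2,760.0000 / (0.131 − 0.051) = £34,500.00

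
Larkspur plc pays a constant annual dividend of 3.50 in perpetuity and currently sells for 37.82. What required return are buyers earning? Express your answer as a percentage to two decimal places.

P = C/r ⇒ r = C/P = 3.50/37.82 = 0.092544

9.25%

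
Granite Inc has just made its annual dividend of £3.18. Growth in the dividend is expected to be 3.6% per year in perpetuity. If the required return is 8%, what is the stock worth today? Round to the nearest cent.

£74.87

D₁ = D₀ × (1 + g) = £3.18 × 1.036 = £3.2945
Growing perpetuity: P = D₁ / (r − g) = £3.2945 / (0.08 − 0.036) = £74.87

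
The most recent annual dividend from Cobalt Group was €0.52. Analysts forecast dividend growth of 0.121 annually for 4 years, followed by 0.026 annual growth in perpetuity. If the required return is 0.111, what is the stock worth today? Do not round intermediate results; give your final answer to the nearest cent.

D_1 = 0.58292
D_2 = 0.65345
D_3 = 0.73252
D_4 = 0.82116
Terminal value at year 4: TV = D_4×(1+g_2)/(r−g_2) = 0.84251/0.085 = 9.91184
P_0 = D_1/(1+r)^1 + D_2/(1+r)^2 + D_3/(1+r)^3 + D_4/(1+r)^4 + TV/(1+r)^4
    = 0.52468 + 0.52940 + 0.53417 + 0.53898 + 6.50576 = 8.63299

€8.63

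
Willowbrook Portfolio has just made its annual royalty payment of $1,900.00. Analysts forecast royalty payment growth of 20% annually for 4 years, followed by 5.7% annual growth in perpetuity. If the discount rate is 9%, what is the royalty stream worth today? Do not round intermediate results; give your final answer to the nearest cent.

$99120.10

D_1 = 2280.00000
D_2 = 2736.00000
D_3 = 3283.20000
D_4 = 3939.84000
Terminal value at year 4: TV = D_4×(1+g_2)/(r−g_2) = 4164.41088/0.033 = 126194.26909
P_0 = D_1/(1+r)^1 + D_2/(1+r)^2 + D_3/(1+r)^3 + D_4/(1+r)^4 + TV/(1+r)^4
    = 2091.74312 + 2302.83646 + 2535.23280 + 2791.08198 + 89399.20172 = 99120.09608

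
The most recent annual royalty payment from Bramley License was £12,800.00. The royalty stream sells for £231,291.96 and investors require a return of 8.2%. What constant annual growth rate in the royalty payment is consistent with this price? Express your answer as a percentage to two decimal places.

2.53%

P = D₀(1+g)/(r−g) ⇒ P(r−g) = D₀(1+g) ⇒ g(P+D₀) = P·r − D₀
g = (P·r − D₀)/(P + D₀) = (£231,291.96×0.082 − £12,800.00) / (£231,291.96 + £12,800.00) = 0.025261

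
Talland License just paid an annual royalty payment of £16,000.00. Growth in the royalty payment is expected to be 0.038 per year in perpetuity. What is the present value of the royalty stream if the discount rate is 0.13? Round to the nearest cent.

£180521.74

D₁ = D₀ × (1 + g) = £16,000.00 × 1.038 = £16,608.0000
Growing perpetuity: P = D₁ / (r − g) = £16,608.0000 / (0.13 − 0.038) = £180,521.74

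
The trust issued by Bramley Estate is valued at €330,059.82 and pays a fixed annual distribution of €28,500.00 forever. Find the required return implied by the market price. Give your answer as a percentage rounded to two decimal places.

8.63%

P = C/r ⇒ r = C/P = €28,500.00/€330,059.82 = 0.086348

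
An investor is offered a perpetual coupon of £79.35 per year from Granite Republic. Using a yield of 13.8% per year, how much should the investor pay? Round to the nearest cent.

£575.00

Level perpetuity: PV = C / r = £79.35 / 0.138 = £575.00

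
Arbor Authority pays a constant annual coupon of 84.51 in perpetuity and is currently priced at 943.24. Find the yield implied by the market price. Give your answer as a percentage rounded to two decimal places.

P = C/r ⇒ r = C/P = 84.51/943.24 = 0.089595

8.96%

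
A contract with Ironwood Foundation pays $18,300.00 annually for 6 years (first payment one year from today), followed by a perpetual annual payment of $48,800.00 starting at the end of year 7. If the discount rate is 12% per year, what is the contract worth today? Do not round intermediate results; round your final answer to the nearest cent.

PV of 6-year annuity: $18,300.00 × [1 − (1+0.12)^−6] / 0.12 = 75238.75402
Perpetuity value at year 6: $48,800.00 / 0.12 = 406666.66667
PV of perpetuity: 406666.66667 / (1+0.12)^6 = 206029.98928
Total PV = 75238.75402 + 206029.98928 = 281268.74330

$281268.74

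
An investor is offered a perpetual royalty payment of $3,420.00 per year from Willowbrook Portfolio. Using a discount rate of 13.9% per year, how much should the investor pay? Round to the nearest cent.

Level perpetuity: PV = C / r = $3,420.00 / 0.139 = $24,604.32

$24604.32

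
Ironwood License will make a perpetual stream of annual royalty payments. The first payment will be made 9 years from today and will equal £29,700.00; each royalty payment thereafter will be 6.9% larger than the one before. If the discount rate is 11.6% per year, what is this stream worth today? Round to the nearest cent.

£262630.42

Value at end of year 8: C₁ / (r − g) = £29,700.00 / (0.116 − 0.069) = £631,914.8936
Discount to today: PV = £631,914.8936 / (1 + 0.116)^8 = £631,914.8936 / 2.406099 = £262,630.42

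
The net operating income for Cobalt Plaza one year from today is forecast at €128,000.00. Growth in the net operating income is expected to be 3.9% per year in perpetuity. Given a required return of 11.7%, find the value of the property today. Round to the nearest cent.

Growing perpetuity: P = D₁ / (r − g) = €128,000.0000 / (0.117 − 0.039) = €1,641,025.64

€1641025.64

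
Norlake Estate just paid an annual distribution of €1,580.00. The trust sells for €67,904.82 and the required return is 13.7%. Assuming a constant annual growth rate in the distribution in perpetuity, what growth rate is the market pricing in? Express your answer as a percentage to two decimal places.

P = D₀(1+g)/(r−g) ⇒ P(r−g) = D₀(1+g) ⇒ g(P+D₀) = P·r − D₀
g = (P·r − D₀)/(P + D₀) = (€67,904.82×0.137 − €1,580.00) / (€67,904.82 + €1,580.00) = 0.111146

11.11%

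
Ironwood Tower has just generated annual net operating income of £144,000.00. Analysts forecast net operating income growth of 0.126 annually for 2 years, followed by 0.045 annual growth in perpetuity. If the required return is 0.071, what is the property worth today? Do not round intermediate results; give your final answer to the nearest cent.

D_1 = 162144.00000
D_2 = 182574.14400
Terminal value at year 2: TV = D_2×(1+g_2)/(r−g_2) = 190789.98048/0.026 = 7338076.17231
P_0 = D_1/(1+r)^1 + D_2/(1+r)^2 + TV/(1+r)^2
    = 151394.95798 + 159169.67571 + 6397396.58156 = 6707961.21526

£6707961.22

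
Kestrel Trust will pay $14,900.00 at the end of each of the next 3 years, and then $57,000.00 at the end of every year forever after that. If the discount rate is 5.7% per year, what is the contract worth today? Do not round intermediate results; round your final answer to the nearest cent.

$886838.65

PV of 3-year annuity: $14,900.00 × [1 − (1+0.057)^−3] / 0.057 = 40049.97948
Perpetuity value at year 3: $57,000.00 / 0.057 = 1000000.00000
PV of perpetuity: 1000000.00000 / (1+0.057)^3 = 846788.66909
Total PV = 40049.97948 + 846788.66909 = 886838.64858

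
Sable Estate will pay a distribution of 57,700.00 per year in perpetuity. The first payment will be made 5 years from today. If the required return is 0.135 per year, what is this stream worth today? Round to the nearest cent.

257548.25

Value at end of year 4: C / r = 57,700.00 / 0.135 = 427,407.4074
Discount to today: PV = 427,407.4074 / (1 + 0.135)^4 = 427,407.4074 / 1.659524 = 257,548.25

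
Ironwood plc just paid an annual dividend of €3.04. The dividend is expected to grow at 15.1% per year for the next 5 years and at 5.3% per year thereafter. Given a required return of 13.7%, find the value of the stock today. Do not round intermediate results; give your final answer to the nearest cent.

D_1 = 3.49904
D_2 = 4.02740
D_3 = 4.63553
D_4 = 5.33550
D_5 = 6.14116
Terminal value at year 5: TV = D_5×(1+g_2)/(r−g_2) = 6.46664/0.084 = 76.98379
P_0 = D_1/(1+r)^1 + D_2/(1+r)^2 + D_3/(1+r)^3 + D_4/(1+r)^4 + D_5/(1+r)^5 + TV/(1+r)^5
    = 3.07743 + 3.11532 + 3.15368 + 3.19252 + 3.23183 + 40.51324 = 56.28402

€56.28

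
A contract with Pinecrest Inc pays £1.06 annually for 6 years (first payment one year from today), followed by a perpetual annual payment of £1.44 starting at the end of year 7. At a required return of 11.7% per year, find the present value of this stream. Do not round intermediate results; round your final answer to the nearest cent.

PV of 6-year annuity: £1.06 × [1 − (1+0.117)^−6] / 0.117 = 4.39537
Perpetuity value at year 6: £1.44 / 0.117 = 12.30769
PV of perpetuity: 12.30769 / (1+0.117)^6 = 6.33662
Total PV = 4.39537 + 6.33662 = 10.73199

£10.73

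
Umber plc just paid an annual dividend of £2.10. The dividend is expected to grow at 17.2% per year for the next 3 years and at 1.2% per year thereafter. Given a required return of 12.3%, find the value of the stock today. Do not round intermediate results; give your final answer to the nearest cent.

£28.63

D_1 = 2.46120
D_2 = 2.88453
D_3 = 3.38066
Terminal value at year 3: TV = D_3×(1+g_2)/(r−g_2) = 3.42123/0.111 = 30.82192
P_0 = D_1/(1+r)^1 + D_2/(1+r)^2 + D_3/(1+r)^3 + TV/(1+r)^3
    = 2.19163 + 2.28726 + 2.38706 + 21.76308 = 28.62903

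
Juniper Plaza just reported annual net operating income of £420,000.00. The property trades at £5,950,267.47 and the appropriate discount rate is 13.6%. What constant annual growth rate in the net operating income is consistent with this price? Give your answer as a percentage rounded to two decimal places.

P = D₀(1+g)/(r−g) ⇒ P(r−g) = D₀(1+g) ⇒ g(P+D₀) = P·r − D₀
g = (P·r − D₀)/(P + D₀) = (£5,950,267.47×0.136 − £420,000.00) / (£5,950,267.47 + £420,000.00) = 0.061102

6.11%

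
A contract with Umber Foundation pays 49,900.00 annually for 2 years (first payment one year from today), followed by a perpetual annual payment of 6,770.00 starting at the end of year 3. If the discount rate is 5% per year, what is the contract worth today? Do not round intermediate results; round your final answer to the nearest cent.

PV of 2-year annuity: 49,900.00 × [1 − (1+0.05)^−2] / 0.05 = 92784.58050
Perpetuity value at year 2: 6,770.00 / 0.05 = 135400.00000
PV of perpetuity: 135400.00000 / (1+0.05)^2 = 122811.79138
Total PV = 92784.58050 + 122811.79138 = 215596.37188

215596.37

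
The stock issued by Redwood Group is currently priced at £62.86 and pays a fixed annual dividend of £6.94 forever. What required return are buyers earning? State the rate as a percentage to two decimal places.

11.04%

P = C/r ⇒ r = C/P = £6.94/£62.86 = 0.110404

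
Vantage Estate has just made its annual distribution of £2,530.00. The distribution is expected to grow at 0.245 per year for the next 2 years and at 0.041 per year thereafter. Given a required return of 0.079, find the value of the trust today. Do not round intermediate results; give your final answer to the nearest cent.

£98562.45

D_1 = 3149.85000
D_2 = 3921.56325
Terminal value at year 2: TV = D_2×(1+g_2)/(r−g_2) = 4082.34734/0.038 = 107430.19324
P_0 = D_1/(1+r)^1 + D_2/(1+r)^2 + TV/(1+r)^2
    = 2919.23077 + 3368.34320 + 92274.87543 = 98562.44939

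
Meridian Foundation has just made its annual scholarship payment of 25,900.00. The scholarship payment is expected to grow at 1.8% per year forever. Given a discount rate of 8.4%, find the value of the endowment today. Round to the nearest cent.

399487.88

D₁ = D₀ × (1 + g) = 25,900.00 × 1.018 = 26,366.2000
Growing perpetuity: P = D₁ / (r − g) = 26,366.2000 / (0.084 − 0.018) = 399,487.88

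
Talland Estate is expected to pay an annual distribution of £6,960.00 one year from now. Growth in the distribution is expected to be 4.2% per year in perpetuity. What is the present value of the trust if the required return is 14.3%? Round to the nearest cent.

Growing perpetuity: P = D₁ / (r − g) = £6,960.0000 / (0.143 − 0.042) = £68,910.89

£68910.89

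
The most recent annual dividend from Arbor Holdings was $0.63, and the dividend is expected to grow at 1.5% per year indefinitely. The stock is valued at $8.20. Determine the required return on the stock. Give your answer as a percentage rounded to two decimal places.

D₁ = $0.63 × 1.015 = $0.6395
P = D₁/(r − g) ⇒ r = D₁/P + g = $0.6395/$8.20 + 0.015 = 0.077982 + 0.015 = 0.092982

9.30%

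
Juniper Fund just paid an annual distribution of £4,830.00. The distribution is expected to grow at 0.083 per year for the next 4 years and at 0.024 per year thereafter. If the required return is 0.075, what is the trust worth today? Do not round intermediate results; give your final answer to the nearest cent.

£119580.15

D_1 = 5230.89000
D_2 = 5665.05387
D_3 = 6135.25334
D_4 = 6644.47937
Terminal value at year 4: TV = D_4×(1+g_2)/(r−g_2) = 6803.94687/0.051 = 133410.72301
P_0 = D_1/(1+r)^1 + D_2/(1+r)^2 + D_3/(1+r)^3 + D_4/(1+r)^4 + TV/(1+r)^4
    = 4865.94419 + 4902.15586 + 4938.63702 + 4975.38967 + 99898.02007 = 119580.14681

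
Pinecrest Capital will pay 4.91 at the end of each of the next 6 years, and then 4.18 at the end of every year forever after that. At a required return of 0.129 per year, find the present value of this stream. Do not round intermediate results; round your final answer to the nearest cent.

35.33

PV of 6-year annuity: 4.91 × [1 − (1+0.129)^−6] / 0.129 = 19.68275
Perpetuity value at year 6: 4.18 / 0.129 = 32.40310
PV of perpetuity: 32.40310 / (1+0.129)^6 = 15.64671
Total PV = 19.68275 + 15.64671 = 35.32946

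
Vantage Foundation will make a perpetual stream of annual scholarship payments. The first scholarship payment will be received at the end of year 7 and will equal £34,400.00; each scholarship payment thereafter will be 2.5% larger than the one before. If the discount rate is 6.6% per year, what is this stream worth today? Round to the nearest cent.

£571783.16

Value at end of year 6: C₁ / (r − g) = £34,400.00 / (0.066 − 0.025) = £839,024.3902
Discount to today: PV = £839,024.3902 / (1 + 0.066)^6 = £839,024.3902 / 1.467382 = £571,783.16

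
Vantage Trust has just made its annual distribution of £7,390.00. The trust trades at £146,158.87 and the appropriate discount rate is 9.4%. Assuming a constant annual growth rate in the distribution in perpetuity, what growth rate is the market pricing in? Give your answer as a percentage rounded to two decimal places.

P = D₀(1+g)/(r−g) ⇒ P(r−g) = D₀(1+g) ⇒ g(P+D₀) = P·r − D₀
g = (P·r − D₀)/(P + D₀) = (£146,158.87×0.094 − £7,390.00) / (£146,158.87 + £7,390.00) = 0.041348

4.13%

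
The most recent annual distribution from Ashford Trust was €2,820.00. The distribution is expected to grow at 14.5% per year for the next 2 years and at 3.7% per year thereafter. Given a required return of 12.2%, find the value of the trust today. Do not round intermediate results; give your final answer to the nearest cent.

D_1 = 3228.90000
D_2 = 3697.09050
Terminal value at year 2: TV = D_2×(1+g_2)/(r−g_2) = 3833.88285/0.085 = 45104.50410
P_0 = D_1/(1+r)^1 + D_2/(1+r)^2 + TV/(1+r)^2
    = 2877.80749 + 2936.79998 + 35828.95970 = 41643.56716

€41643.57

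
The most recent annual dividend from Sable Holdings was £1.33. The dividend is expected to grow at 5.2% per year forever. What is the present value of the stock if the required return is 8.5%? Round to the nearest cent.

D₁ = D₀ × (1 + g) = £1.33 × 1.052 = £1.3992
Growing perpetuity: P = D₁ / (r − g) = £1.3992 / (0.085 − 0.052) = £42.40

£42.40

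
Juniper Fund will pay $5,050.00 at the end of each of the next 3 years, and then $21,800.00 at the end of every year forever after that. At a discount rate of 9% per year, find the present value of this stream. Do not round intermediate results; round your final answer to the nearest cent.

$199823.04

PV of 3-year annuity: $5,050.00 × [1 − (1+0.09)^−3] / 0.09 = 12783.03806
Perpetuity value at year 3: $21,800.00 / 0.09 = 242222.22222
PV of perpetuity: 242222.22222 / (1+0.09)^3 = 187039.99850
Total PV = 12783.03806 + 187039.99850 = 199823.03657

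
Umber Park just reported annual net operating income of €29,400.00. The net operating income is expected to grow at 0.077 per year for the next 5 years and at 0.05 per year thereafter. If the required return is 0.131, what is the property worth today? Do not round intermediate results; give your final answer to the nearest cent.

D_1 = 31663.80000
D_2 = 34101.91260
D_3 = 36727.75987
D_4 = 39555.79738
D_5 = 42601.59378
Terminal value at year 5: TV = D_5×(1+g_2)/(r−g_2) = 44731.67347/0.081 = 552242.88231
P_0 = D_1/(1+r)^1 + D_2/(1+r)^2 + D_3/(1+r)^3 + D_4/(1+r)^4 + D_5/(1+r)^5 + TV/(1+r)^5
    = 27996.28647 + 26659.59375 + 25386.72190 + 24174.62377 + 23020.39770 + 298412.56281 = 425650.18641

€425650.19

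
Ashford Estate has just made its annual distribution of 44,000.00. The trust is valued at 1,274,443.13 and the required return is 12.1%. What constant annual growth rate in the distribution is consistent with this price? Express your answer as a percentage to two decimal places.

8.36%

P = D₀(1+g)/(r−g) ⇒ P(r−g) = D₀(1+g) ⇒ g(P+D₀) = P·r − D₀
g = (P·r − D₀)/(P + D₀) = (1,274,443.13×0.121 − 44,000.00) / (1,274,443.13 + 44,000.00) = 0.083589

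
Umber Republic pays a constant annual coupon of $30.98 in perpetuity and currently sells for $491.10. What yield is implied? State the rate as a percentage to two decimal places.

6.31%

P = C/r ⇒ r = C/P = $30.98/$491.10 = 0.063083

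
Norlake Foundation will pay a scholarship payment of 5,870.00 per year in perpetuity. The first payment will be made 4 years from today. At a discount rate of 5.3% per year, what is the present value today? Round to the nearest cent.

Value at end of year 3: C / r = 5,870.00 / 0.053 = 110,754.7170
Discount to today: PV = 110,754.7170 / (1 + 0.053)^3 = 110,754.7170 / 1.167576 = 94,858.69

94858.69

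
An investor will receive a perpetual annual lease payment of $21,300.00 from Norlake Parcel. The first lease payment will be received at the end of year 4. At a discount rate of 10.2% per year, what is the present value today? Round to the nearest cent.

Value at end of year 3: C / r = $21,300.00 / 0.102 = $208,823.5294
Discount to today: PV = $208,823.5294 / (1 + 0.102)^3 = $208,823.5294 / 1.338273 = $156,039.54

$156039.54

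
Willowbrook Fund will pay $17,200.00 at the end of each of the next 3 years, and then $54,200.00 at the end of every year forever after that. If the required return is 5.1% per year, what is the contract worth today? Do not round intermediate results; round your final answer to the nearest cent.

PV of 3-year annuity: $17,200.00 × [1 − (1+0.051)^−3] / 0.051 = 46752.23571
Perpetuity value at year 3: $54,200.00 / 0.051 = 1062745.09804
PV of perpetuity: 1062745.09804 / (1+0.051)^3 = 915421.19249
Total PV = 46752.23571 + 915421.19249 = 962173.42820

$962173.43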